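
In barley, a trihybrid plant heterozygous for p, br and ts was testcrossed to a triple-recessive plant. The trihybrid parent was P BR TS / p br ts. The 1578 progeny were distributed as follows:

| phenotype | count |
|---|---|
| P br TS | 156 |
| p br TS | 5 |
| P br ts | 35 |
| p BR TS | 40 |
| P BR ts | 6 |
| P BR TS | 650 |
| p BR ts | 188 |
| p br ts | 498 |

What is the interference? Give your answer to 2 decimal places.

0.43

The two rarest classes, P BR ts and p br TS, are the double crossovers. Comparing them with the parentals, only the ts allele has switched, so ts is the middle locus and the order is p – ts – br.
p–ts: (75 + 11)/1578 = 0.0545; ts–br: (344 + 11)/1578 = 0.2250.
Expected DCO frequency = 0.0545 × 0.2250 ≈ 0.01226; observed = 11/1578 ≈ 0.00697.
Coefficient of coincidence = 0.00697/0.01226 ≈ 0.57; interference = 1 − 0.57 = 0.43.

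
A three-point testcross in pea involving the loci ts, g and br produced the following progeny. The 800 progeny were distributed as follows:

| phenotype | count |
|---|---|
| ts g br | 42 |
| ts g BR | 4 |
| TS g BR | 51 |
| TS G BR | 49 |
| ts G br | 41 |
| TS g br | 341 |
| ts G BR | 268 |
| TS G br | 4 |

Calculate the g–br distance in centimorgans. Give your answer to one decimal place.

12.5 centimorgans

The two most frequent reciprocal classes, TS g br and ts G BR, are the parental types, so the F1 was TS g br / ts G BR.
The two rarest classes, TS G br and ts g BR, are the double crossovers. Comparing them with the parentals, only the g allele has switched, so g is the middle locus and the order is ts – g – br.
Crossovers in the g–br interval produce the single-crossover classes TS g BR and ts G br (51 + 41 = 92) plus the double crossovers (8).
RF(g–br) = (92 + 8) / 800 = 100/800 = 0.1250 → 12.5 centimorgans.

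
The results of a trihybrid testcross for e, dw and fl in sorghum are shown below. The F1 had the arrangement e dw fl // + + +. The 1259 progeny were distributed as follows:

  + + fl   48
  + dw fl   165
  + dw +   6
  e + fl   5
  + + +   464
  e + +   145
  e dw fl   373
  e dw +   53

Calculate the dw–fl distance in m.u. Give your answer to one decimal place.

8.9 m.u.

The two rarest classes, e + fl and + dw +, are the double crossovers. Comparing them with the parentals, only the dw allele has switched, so dw is the middle locus and the order is fl – dw – e.
Crossovers in the fl–dw interval produce the single-crossover classes e dw + and + + fl (53 + 48 = 101) plus the double crossovers (11).
RF(fl–dw) = (101 + 11) / 1259 = 112/1259 = 0.0890 → 8.9 m.u.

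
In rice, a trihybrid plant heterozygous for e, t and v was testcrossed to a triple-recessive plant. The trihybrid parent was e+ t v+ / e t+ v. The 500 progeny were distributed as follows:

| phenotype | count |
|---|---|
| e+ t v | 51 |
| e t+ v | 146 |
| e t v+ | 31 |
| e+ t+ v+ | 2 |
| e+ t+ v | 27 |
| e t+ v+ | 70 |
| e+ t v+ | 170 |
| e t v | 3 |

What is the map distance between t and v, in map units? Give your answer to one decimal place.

The two rarest classes, e+ t+ v+ and e t v, are the double crossovers. Comparing them with the parentals, only the t allele has switched, so t is the middle locus and the order is v – t – e.
Crossovers in the v–t interval produce the single-crossover classes e+ t v and e t+ v+ (51 + 70 = 121) plus the double crossovers (5).
RF(v–t) = (121 + 5) / 500 = 126/500 = 0.2520 → 25.2 map units.

25.2 map units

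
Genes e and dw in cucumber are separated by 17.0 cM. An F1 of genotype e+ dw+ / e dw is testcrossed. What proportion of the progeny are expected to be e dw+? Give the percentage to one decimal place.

8.5%

A map distance of 17.0 cM corresponds to a recombination frequency of 0.170.
The F1 is e+ dw+ / e dw, so e dw+ is a recombinant gamete class with expected frequency r/2 = 0.170/2 = 0.0850.
That is 0.0850 = 8.5% of the progeny.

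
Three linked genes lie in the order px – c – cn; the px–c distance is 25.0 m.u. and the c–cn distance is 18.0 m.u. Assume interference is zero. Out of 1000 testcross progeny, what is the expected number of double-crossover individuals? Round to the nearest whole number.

Map distances give recombination frequencies of 0.250 and 0.180 for the two intervals.
With no interference, expected double-crossover frequency = 0.250 × 0.180 = 0.04500.
Expected number = 0.04500 × 1000 = 45.00 ≈ 45.

45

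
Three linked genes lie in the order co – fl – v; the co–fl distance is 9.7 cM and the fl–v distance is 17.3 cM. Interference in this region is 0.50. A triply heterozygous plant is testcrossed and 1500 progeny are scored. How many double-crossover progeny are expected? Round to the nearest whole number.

13

Map distances give recombination frequencies of 0.097 and 0.173 for the two intervals.
With interference 0.50 (so coincidence = 0.50), expected double-crossover frequency = 0.097 × 0.173 × 0.50 = 0.00839.
Expected number = 0.00839 × 1500 = 12.59 ≈ 13.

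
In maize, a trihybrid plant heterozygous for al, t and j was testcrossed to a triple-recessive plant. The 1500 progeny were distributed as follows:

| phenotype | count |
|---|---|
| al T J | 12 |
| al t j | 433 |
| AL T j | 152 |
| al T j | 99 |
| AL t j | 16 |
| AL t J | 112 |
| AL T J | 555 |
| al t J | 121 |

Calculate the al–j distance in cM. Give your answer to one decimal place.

20.1 cM

The two most frequent reciprocal classes, al t j and AL T J, are the parental types, so the F1 was al t j / AL T J.
The two rarest classes, AL t j and al T J, are the double crossovers. Comparing them with the parentals, only the al allele has switched, so al is the middle locus and the order is j – al – t.
Crossovers in the j–al interval produce the single-crossover classes al t J and AL T j (121 + 152 = 273) plus the double crossovers (28).
RF(j–al) = (273 + 28) / 1500 = 301/1500 = 0.2007 → 20.1 cM.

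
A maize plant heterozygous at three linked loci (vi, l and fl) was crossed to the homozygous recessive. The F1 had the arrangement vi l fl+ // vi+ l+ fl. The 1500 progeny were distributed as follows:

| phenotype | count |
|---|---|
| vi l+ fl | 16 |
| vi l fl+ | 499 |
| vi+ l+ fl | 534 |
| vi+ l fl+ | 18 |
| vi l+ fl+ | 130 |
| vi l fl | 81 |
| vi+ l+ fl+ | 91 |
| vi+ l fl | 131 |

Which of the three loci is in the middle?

The two rarest classes, vi+ l fl+ and vi l+ fl, are the double crossovers. Comparing them with the parentals, only the vi allele has switched, so vi is the middle locus and the order is l – vi – fl.

vi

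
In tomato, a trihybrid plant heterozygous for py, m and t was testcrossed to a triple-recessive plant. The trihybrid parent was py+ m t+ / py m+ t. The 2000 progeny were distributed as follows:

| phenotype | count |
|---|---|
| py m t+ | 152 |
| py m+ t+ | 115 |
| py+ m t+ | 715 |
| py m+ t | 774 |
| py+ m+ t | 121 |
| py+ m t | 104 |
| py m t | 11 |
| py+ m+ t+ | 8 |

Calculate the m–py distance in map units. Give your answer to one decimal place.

14.6 map units

The two rarest classes, py+ m+ t+ and py m t, are the double crossovers. Comparing them with the parentals, only the m allele has switched, so m is the middle locus and the order is py – m – t.
Crossovers in the py–m interval produce the single-crossover classes py m t+ and py+ m+ t (152 + 121 = 273) plus the double crossovers (19).
RF(py–m) = (273 + 19) / 2000 = 292/2000 = 0.1460 → 14.6 map units.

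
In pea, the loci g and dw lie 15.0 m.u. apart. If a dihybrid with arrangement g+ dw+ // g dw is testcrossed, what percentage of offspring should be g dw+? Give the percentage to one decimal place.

A map distance of 15.0 m.u. corresponds to a recombination frequency of 0.150.
The F1 is g+ dw+ / g dw, so g dw+ is a recombinant gamete class with expected frequency r/2 = 0.150/2 = 0.0750.
That is 0.0750 = 7.5% of the progeny.

7.5%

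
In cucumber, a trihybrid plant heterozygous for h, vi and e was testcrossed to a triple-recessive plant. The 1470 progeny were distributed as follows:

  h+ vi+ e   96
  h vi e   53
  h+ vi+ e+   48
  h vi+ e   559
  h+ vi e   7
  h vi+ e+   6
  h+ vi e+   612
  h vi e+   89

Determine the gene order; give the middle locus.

The two most frequent reciprocal classes, h+ vi e+ and h vi+ e, are the parental types, so the F1 was h+ vi e+ / h vi+ e.
The two rarest classes, h+ vi e and h vi+ e+, are the double crossovers. Comparing them with the parentals, only the e allele has switched, so e is the middle locus and the order is h – e – vi.

e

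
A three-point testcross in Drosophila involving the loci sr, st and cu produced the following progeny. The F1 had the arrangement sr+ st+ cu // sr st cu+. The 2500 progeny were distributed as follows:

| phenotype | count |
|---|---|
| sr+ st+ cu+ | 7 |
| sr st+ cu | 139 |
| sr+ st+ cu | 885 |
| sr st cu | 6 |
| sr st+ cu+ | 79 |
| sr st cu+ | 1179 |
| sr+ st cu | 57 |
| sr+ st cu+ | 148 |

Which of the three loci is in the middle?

cu

The two rarest classes, sr+ st+ cu+ and sr st cu, are the double crossovers. Comparing them with the parentals, only the cu allele has switched, so cu is the middle locus and the order is sr – cu – st.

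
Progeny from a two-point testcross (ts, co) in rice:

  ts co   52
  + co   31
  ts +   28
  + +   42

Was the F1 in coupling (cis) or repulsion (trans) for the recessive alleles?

cis

The two most frequent classes are + + (42) and ts co (52); these are the parental (non-recombinant) types.
So the F1 carried + + on one chromosome and ts co on the other — the recessive alleles are on the same chromosome (cis / coupling).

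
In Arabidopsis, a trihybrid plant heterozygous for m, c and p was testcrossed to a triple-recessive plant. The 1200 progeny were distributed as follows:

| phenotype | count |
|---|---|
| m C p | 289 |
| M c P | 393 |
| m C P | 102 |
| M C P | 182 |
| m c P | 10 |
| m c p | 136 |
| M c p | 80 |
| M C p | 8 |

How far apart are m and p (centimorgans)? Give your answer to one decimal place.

The two most frequent reciprocal classes, M c P and m C p, are the parental types, so the F1 was M c P / m C p.
The two rarest classes, m c P and M C p, are the double crossovers. Comparing them with the parentals, only the m allele has switched, so m is the middle locus and the order is c – m – p.
Crossovers in the m–p interval produce the single-crossover classes M c p and m C P (80 + 102 = 182) plus the double crossovers (18).
RF(m–p) = (182 + 18) / 1200 = 200/1200 = 0.1667 → 16.7 centimorgans.

16.7 centimorgans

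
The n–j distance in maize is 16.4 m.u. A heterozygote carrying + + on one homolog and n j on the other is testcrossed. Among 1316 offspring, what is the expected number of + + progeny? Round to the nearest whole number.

550

A map distance of 16.4 m.u. corresponds to a recombination frequency of 0.164.
The F1 is + + / n j, so + + is a parental gamete class with expected frequency (1 − r)/2 = 0.836/2 = 0.4180.
Expected number = 0.4180 × 1316 = 550.09 ≈ 550.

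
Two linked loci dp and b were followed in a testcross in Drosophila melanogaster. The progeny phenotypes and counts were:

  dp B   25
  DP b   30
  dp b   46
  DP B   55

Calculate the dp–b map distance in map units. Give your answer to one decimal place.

35.3 map units

The two most frequent classes, DP B (55) and dp b (46), are the parental types, so the F1 was DP B / dp b.
The recombinant classes are DP b and dp B: 30 + 25 = 55.
Recombination frequency = 55/156 = 0.3526 ≈ 35.3%, i.e. 35.3 map units.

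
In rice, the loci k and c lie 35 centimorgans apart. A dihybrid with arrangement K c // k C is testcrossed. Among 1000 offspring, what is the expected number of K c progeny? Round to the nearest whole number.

325

A map distance of 35 centimorgans corresponds to a recombination frequency of 0.350.
The F1 is K c / k C, so K c is a parental gamete class with expected frequency (1 − r)/2 = 0.650/2 = 0.3250.
Expected number = 0.3250 × 1000 = 325.00 ≈ 325.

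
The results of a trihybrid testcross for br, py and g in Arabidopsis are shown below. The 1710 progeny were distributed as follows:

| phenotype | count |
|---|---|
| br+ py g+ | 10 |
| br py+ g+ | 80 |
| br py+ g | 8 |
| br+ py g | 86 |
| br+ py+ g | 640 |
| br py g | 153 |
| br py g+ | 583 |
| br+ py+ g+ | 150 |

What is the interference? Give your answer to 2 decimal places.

The two most frequent reciprocal classes, br+ py+ g and br py g+, are the parental types, so the F1 was br+ py+ g / br py g+.
The two rarest classes, br py+ g and br+ py g+, are the double crossovers. Comparing them with the parentals, only the br allele has switched, so br is the middle locus and the order is py – br – g.
py–br: (166 + 18)/1710 = 0.1076; br–g: (303 + 18)/1710 = 0.1877.
Expected DCO frequency = 0.1076 × 0.1877 ≈ 0.02020; observed = 18/1710 ≈ 0.01053.
Coefficient of coincidence = 0.01053/0.02020 ≈ 0.52; interference = 1 − 0.52 = 0.48.

0.48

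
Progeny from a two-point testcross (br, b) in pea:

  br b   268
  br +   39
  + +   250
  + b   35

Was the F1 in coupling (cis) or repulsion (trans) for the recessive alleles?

The two most frequent classes are + + (250) and br b (268); these are the parental (non-recombinant) types.
So the F1 carried + + on one chromosome and br b on the other — the recessive alleles are on the same chromosome (cis / coupling).

cis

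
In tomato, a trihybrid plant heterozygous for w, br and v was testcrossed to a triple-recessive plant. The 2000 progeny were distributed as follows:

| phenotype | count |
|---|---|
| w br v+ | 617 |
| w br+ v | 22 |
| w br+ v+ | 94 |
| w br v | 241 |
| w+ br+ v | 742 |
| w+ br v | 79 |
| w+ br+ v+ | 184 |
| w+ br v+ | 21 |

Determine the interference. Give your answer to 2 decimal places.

The two most frequent reciprocal classes, w+ br+ v and w br v+, are the parental types, so the F1 was w+ br+ v / w br v+.
The two rarest classes, w br+ v and w+ br v+, are the double crossovers. Comparing them with the parentals, only the w allele has switched, so w is the middle locus and the order is v – w – br.
v–w: (425 + 43)/2000 = 0.2340; w–br: (173 + 43)/2000 = 0.1080.
Expected DCO frequency = 0.2340 × 0.1080 ≈ 0.02527; observed = 43/2000 ≈ 0.02150.
Coefficient of coincidence = 0.02150/0.02527 ≈ 0.85; interference = 1 − 0.85 = 0.15.

0.15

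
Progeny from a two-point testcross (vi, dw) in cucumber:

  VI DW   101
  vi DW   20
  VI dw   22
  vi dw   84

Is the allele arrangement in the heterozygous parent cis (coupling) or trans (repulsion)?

The two most frequent classes are VI DW (101) and vi dw (84); these are the parental (non-recombinant) types.
So the F1 carried VI DW on one chromosome and vi dw on the other — the recessive alleles are on the same chromosome (cis / coupling).

cis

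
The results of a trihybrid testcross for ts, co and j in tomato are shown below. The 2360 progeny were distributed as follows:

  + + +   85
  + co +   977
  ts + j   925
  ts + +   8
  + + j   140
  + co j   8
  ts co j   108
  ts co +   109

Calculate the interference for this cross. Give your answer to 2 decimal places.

0.32

The two most frequent reciprocal classes, + co + and ts + j, are the parental types, so the F1 was + co + / ts + j.
The two rarest classes, + co j and ts + +, are the double crossovers. Comparing them with the parentals, only the j allele has switched, so j is the middle locus and the order is co – j – ts.
co–j: (193 + 16)/2360 = 0.0886; j–ts: (249 + 16)/2360 = 0.1123.
Expected DCO frequency = 0.0886 × 0.1123 ≈ 0.00995; observed = 16/2360 ≈ 0.00678.
Coefficient of coincidence = 0.00678/0.00995 ≈ 0.68; interference = 1 − 0.68 = 0.32.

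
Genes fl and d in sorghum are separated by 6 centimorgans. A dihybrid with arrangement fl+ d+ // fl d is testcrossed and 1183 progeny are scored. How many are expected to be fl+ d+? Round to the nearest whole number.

A map distance of 6 centimorgans corresponds to a recombination frequency of 0.060.
The F1 is fl+ d+ / fl d, so fl+ d+ is a parental gamete class with expected frequency (1 − r)/2 = 0.940/2 = 0.4700.
Expected number = 0.4700 × 1183 = 556.01 ≈ 556.

556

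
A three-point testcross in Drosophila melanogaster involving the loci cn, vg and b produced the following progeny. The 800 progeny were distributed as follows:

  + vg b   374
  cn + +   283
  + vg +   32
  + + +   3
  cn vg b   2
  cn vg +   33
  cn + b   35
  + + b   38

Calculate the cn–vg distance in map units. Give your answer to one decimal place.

The two most frequent reciprocal classes, cn + + and + vg b, are the parental types, so the F1 was cn + + / + vg b.
The two rarest classes, + + + and cn vg b, are the double crossovers. Comparing them with the parentals, only the cn allele has switched, so cn is the middle locus and the order is vg – cn – b.
Crossovers in the vg–cn interval produce the single-crossover classes cn vg + and + + b (33 + 38 = 71) plus the double crossovers (5).
RF(vg–cn) = (71 + 5) / 800 = 76/800 = 0.0950 → 9.5 map units.

9.5 map units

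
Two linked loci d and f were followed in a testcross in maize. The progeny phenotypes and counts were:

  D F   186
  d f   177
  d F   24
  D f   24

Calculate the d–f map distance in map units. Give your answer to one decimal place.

11.7 map units

The two most frequent classes, D F (186) and d f (177), are the parental types, so the F1 was D F / d f.
The recombinant classes are D f and d F: 24 + 24 = 48.
Recombination frequency = 48/411 = 0.1168 ≈ 11.7%, i.e. 11.7 map units.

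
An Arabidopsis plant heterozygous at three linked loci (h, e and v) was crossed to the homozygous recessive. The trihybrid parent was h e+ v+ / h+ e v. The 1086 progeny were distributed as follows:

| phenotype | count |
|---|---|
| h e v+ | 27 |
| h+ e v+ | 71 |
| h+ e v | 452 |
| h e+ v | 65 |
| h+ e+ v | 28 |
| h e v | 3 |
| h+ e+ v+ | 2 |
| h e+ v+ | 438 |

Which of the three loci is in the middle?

h

The two rarest classes, h+ e+ v+ and h e v, are the double crossovers. Comparing them with the parentals, only the h allele has switched, so h is the middle locus and the order is v – h – e.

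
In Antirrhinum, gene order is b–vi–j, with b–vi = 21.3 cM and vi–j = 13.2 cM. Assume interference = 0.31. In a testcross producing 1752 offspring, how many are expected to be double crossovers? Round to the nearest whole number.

34

Map distances give recombination frequencies of 0.213 and 0.132 for the two intervals.
With interference 0.31 (so coincidence = 0.69), expected double-crossover frequency = 0.213 × 0.132 × 0.69 = 0.01940.
Expected number = 0.01940 × 1752 = 33.99 ≈ 34.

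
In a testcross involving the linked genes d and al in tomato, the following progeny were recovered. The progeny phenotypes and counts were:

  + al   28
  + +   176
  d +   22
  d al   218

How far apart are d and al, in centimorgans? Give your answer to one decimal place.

The two most frequent classes, + + (176) and d al (218), are the parental types, so the F1 was + + / d al.
The recombinant classes are + al and d +: 28 + 22 = 50.
Recombination frequency = 50/444 = 0.1126 ≈ 11.3%, i.e. 11.3 centimorgans.

11.3 centimorgans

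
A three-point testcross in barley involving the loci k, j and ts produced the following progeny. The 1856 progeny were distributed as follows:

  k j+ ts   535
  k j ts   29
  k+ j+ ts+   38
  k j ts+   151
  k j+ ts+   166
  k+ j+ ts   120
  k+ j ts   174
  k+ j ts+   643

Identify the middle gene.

j

The two most frequent reciprocal classes, k+ j ts+ and k j+ ts, are the parental types, so the F1 was k+ j ts+ / k j+ ts.
The two rarest classes, k+ j+ ts+ and k j ts, are the double crossovers. Comparing them with the parentals, only the j allele has switched, so j is the middle locus and the order is ts – j – k.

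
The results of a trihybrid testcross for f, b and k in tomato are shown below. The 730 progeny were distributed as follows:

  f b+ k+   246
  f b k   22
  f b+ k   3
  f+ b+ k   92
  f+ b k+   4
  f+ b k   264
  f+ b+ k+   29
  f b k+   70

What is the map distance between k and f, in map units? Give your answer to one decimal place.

7.9 map units

The two most frequent reciprocal classes, f b+ k+ and f+ b k, are the parental types, so the F1 was f b+ k+ / f+ b k.
The two rarest classes, f b+ k and f+ b k+, are the double crossovers. Comparing them with the parentals, only the k allele has switched, so k is the middle locus and the order is b – k – f.
Crossovers in the k–f interval produce the single-crossover classes f+ b+ k+ and f b k (29 + 22 = 51) plus the double crossovers (7).
RF(k–f) = (51 + 7) / 730 = 58/730 = 0.0795 → 7.9 map units.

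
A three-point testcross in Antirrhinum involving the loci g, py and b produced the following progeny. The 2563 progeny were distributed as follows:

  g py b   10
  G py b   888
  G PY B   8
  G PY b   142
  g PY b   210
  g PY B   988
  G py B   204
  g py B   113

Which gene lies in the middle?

The two most frequent reciprocal classes, G py b and g PY B, are the parental types, so the F1 was G py b / g PY B.
The two rarest classes, g py b and G PY B, are the double crossovers. Comparing them with the parentals, only the g allele has switched, so g is the middle locus and the order is b – g – py.

g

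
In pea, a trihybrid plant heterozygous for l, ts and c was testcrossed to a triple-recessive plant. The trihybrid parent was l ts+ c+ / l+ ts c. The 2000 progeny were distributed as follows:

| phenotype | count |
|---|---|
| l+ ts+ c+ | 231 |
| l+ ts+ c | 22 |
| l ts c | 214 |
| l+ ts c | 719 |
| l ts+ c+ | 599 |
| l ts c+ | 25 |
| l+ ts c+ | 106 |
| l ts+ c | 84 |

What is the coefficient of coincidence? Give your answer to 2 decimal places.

The two rarest classes, l ts c+ and l+ ts+ c, are the double crossovers. Comparing them with the parentals, only the ts allele has switched, so ts is the middle locus and the order is l – ts – c.
l–ts: (445 + 47)/2000 = 0.2460; ts–c: (190 + 47)/2000 = 0.1185.
Expected DCO frequency = 0.2460 × 0.1185 ≈ 0.02915; observed = 47/2000 ≈ 0.02350.
Coefficient of coincidence = 0.02350/0.02915 ≈ 0.81.

0.81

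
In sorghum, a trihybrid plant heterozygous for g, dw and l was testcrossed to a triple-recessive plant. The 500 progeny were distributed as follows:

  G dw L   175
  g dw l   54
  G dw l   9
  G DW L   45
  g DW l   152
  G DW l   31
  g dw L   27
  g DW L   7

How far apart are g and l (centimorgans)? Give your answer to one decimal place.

14.8 centimorgans

The two most frequent reciprocal classes, G dw L and g DW l, are the parental types, so the F1 was G dw L / g DW l.
The two rarest classes, G dw l and g DW L, are the double crossovers. Comparing them with the parentals, only the l allele has switched, so l is the middle locus and the order is dw – l – g.
Crossovers in the l–g interval produce the single-crossover classes g dw L and G DW l (27 + 31 = 58) plus the double crossovers (16).
RF(l–g) = (58 + 16) / 500 = 74/500 = 0.1480 → 14.8 centimorgans.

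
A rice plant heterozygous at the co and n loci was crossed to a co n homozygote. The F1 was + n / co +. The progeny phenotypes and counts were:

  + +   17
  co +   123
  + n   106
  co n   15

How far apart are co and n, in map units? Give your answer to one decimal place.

The recombinant classes are + + and co n: 17 + 15 = 32.
Recombination frequency = 32/261 = 0.1226 ≈ 12.3%, i.e. 12.3 map units.

12.3 map units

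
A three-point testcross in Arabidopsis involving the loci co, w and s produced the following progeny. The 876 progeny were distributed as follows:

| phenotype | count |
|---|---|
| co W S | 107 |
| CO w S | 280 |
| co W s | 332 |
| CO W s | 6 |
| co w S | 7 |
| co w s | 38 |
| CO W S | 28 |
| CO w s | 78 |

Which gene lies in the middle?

co

The two most frequent reciprocal classes, co W s and CO w S, are the parental types, so the F1 was co W s / CO w S.
The two rarest classes, CO W s and co w S, are the double crossovers. Comparing them with the parentals, only the co allele has switched, so co is the middle locus and the order is s – co – w.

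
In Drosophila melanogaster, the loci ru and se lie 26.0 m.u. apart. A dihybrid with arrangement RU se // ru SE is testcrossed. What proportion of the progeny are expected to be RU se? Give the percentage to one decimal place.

A map distance of 26.0 m.u. corresponds to a recombination frequency of 0.260.
The F1 is RU se / ru SE, so RU se is a parental gamete class with expected frequency (1 − r)/2 = 0.740/2 = 0.3700.
That is 0.3700 = 37.0% of the progeny.

37.0%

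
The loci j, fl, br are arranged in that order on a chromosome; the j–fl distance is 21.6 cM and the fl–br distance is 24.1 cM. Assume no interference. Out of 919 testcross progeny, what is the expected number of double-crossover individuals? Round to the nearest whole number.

48

Map distances give recombination frequencies of 0.216 and 0.241 for the two intervals.
With no interference, expected double-crossover frequency = 0.216 × 0.241 = 0.05206.
Expected number = 0.05206 × 919 = 47.84 ≈ 48.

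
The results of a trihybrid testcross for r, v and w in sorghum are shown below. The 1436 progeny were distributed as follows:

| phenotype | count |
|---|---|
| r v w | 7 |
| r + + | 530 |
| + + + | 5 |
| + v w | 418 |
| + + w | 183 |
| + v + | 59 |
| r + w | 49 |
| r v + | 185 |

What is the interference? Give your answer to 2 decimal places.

The two most frequent reciprocal classes, r + + and + v w, are the parental types, so the F1 was r + + / + v w.
The two rarest classes, + + + and r v w, are the double crossovers. Comparing them with the parentals, only the r allele has switched, so r is the middle locus and the order is v – r – w.
v–r: (368 + 12)/1436 = 0.2646; r–w: (108 + 12)/1436 = 0.0836.
Expected DCO frequency = 0.2646 × 0.0836 ≈ 0.02212; observed = 12/1436 ≈ 0.00836.
Coefficient of coincidence = 0.00836/0.02212 ≈ 0.38; interference = 1 − 0.38 = 0.62.

0.62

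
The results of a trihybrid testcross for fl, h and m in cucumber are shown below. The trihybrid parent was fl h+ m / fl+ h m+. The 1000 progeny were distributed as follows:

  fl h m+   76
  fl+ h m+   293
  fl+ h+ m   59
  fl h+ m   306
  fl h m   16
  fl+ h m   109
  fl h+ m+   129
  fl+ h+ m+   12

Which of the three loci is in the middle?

h

The two rarest classes, fl h m and fl+ h+ m+, are the double crossovers. Comparing them with the parentals, only the h allele has switched, so h is the middle locus and the order is fl – h – m.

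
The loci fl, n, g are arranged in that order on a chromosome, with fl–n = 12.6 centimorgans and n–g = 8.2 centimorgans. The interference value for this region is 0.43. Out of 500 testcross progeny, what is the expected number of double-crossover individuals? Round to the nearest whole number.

Map distances give recombination frequencies of 0.126 and 0.082 for the two intervals.
With interference 0.43 (so coincidence = 0.57), expected double-crossover frequency = 0.126 × 0.082 × 0.57 = 0.00589.
Expected number = 0.00589 × 500 = 2.94 ≈ 3.

3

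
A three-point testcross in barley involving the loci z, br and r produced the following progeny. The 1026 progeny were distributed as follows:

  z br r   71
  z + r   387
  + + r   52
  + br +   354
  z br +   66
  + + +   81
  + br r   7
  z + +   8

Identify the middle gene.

r

The two most frequent reciprocal classes, z + r and + br +, are the parental types, so the F1 was z + r / + br +.
The two rarest classes, z + + and + br r, are the double crossovers. Comparing them with the parentals, only the r allele has switched, so r is the middle locus and the order is z – r – br.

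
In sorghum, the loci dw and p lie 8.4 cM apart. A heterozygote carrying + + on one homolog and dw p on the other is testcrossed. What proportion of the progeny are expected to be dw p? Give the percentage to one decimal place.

45.8%

A map distance of 8.4 cM corresponds to a recombination frequency of 0.084.
The F1 is + + / dw p, so dw p is a parental gamete class with expected frequency (1 − r)/2 = 0.916/2 = 0.4580.
That is 0.4580 = 45.8% of the progeny.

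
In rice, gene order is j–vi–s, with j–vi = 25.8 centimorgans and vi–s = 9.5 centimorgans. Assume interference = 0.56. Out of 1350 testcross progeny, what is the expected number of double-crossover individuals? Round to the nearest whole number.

15

Map distances give recombination frequencies of 0.258 and 0.095 for the two intervals.
With interference 0.56 (so coincidence = 0.44), expected double-crossover frequency = 0.258 × 0.095 × 0.44 = 0.01078.
Expected number = 0.01078 × 1350 = 14.56 ≈ 15.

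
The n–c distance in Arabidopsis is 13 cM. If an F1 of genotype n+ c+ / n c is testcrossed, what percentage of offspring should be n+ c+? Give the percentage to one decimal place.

43.5%

A map distance of 13 cM corresponds to a recombination frequency of 0.130.
The F1 is n+ c+ / n c, so n+ c+ is a parental gamete class with expected frequency (1 − r)/2 = 0.870/2 = 0.4350.
That is 0.4350 = 43.5% of the progeny.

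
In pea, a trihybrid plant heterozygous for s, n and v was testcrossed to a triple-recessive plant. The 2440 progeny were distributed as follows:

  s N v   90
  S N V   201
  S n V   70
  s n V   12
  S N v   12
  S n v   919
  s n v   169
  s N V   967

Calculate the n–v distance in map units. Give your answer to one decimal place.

7.5 map units

The two most frequent reciprocal classes, S n v and s N V, are the parental types, so the F1 was S n v / s N V.
The two rarest classes, S N v and s n V, are the double crossovers. Comparing them with the parentals, only the n allele has switched, so n is the middle locus and the order is v – n – s.
Crossovers in the v–n interval produce the single-crossover classes S n V and s N v (70 + 90 = 160) plus the double crossovers (24).
RF(v–n) = (160 + 24) / 2440 = 184/2440 = 0.0754 → 7.5 map units.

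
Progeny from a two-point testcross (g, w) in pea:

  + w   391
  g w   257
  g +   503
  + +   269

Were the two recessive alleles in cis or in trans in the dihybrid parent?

The two most frequent classes are + w (391) and g + (503); these are the parental (non-recombinant) types.
So the F1 carried + w on one chromosome and g + on the other — the recessive alleles are on opposite chromosomes (trans / repulsion).

trans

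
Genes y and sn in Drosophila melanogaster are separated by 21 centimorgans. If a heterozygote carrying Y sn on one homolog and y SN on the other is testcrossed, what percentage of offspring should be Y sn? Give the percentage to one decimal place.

39.5%

A map distance of 21 centimorgans corresponds to a recombination frequency of 0.210.
The F1 is Y sn / y SN, so Y sn is a parental gamete class with expected frequency (1 − r)/2 = 0.790/2 = 0.3950.
That is 0.3950 = 39.5% of the progeny.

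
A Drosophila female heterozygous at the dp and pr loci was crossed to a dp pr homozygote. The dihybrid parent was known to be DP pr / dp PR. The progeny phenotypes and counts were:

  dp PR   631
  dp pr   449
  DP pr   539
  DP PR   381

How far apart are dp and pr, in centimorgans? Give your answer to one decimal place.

41.5 centimorgans

The recombinant classes are DP PR and dp pr: 381 + 449 = 830.
Recombination frequency = 830/2000 = 0.4150 ≈ 41.5%, i.e. 41.5 centimorgans.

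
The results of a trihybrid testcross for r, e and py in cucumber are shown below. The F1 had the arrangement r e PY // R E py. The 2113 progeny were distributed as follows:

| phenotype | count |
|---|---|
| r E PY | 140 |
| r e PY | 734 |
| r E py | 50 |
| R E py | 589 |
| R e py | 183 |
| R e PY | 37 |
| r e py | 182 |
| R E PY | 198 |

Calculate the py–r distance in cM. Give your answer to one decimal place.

The two rarest classes, R e PY and r E py, are the double crossovers. Comparing them with the parentals, only the r allele has switched, so r is the middle locus and the order is e – r – py.
Crossovers in the r–py interval produce the single-crossover classes r e py and R E PY (182 + 198 = 380) plus the double crossovers (87).
RF(r–py) = (380 + 87) / 2113 = 467/2113 = 0.2210 → 22.1 cM.

22.1 cM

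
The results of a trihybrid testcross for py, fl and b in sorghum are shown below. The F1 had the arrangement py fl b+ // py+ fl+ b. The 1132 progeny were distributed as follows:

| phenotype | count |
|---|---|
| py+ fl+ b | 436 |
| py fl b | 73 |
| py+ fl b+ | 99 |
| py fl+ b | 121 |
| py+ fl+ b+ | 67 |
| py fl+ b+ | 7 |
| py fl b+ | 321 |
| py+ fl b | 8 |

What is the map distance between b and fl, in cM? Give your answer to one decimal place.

The two rarest classes, py fl+ b+ and py+ fl b, are the double crossovers. Comparing them with the parentals, only the fl allele has switched, so fl is the middle locus and the order is b – fl – py.
Crossovers in the b–fl interval produce the single-crossover classes py fl b and py+ fl+ b+ (73 + 67 = 140) plus the double crossovers (15).
RF(b–fl) = (140 + 15) / 1132 = 155/1132 = 0.1369 → 13.7 cM.

13.7 cM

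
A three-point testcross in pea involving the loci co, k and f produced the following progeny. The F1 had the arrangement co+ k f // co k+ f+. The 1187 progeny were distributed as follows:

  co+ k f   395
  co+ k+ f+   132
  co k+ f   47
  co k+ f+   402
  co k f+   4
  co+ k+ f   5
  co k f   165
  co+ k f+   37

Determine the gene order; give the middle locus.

k

The two rarest classes, co+ k+ f and co k f+, are the double crossovers. Comparing them with the parentals, only the k allele has switched, so k is the middle locus and the order is f – k – co.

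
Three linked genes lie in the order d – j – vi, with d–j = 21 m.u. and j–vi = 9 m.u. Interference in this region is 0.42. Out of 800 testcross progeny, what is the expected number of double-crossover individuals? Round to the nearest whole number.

Map distances give recombination frequencies of 0.210 and 0.090 for the two intervals.
With interference 0.42 (so coincidence = 0.58), expected double-crossover frequency = 0.210 × 0.090 × 0.58 = 0.01096.
Expected number = 0.01096 × 800 = 8.77 ≈ 9.

9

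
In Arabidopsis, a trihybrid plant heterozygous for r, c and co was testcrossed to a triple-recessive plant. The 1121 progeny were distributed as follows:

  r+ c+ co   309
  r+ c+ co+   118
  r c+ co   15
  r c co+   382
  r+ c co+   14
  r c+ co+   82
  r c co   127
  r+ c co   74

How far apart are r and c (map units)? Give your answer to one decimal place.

16.5 map units

The two most frequent reciprocal classes, r c co+ and r+ c+ co, are the parental types, so the F1 was r c co+ / r+ c+ co.
The two rarest classes, r+ c co+ and r c+ co, are the double crossovers. Comparing them with the parentals, only the r allele has switched, so r is the middle locus and the order is co – r – c.
Crossovers in the r–c interval produce the single-crossover classes r c+ co+ and r+ c co (82 + 74 = 156) plus the double crossovers (29).
RF(r–c) = (156 + 29) / 1121 = 185/1121 = 0.1650 → 16.5 map units.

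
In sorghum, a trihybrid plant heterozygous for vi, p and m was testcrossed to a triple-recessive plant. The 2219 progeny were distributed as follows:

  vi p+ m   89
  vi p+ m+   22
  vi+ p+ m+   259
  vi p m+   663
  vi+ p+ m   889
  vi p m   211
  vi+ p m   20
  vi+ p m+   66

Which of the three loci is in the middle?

p

The two most frequent reciprocal classes, vi+ p+ m and vi p m+, are the parental types, so the F1 was vi+ p+ m / vi p m+.
The two rarest classes, vi+ p m and vi p+ m+, are the double crossovers. Comparing them with the parentals, only the p allele has switched, so p is the middle locus and the order is m – p – vi.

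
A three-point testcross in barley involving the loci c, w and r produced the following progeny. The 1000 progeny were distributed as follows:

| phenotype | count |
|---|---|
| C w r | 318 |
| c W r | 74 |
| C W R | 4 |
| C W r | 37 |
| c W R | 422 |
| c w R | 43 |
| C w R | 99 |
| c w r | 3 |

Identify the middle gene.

c

The two most frequent reciprocal classes, C w r and c W R, are the parental types, so the F1 was C w r / c W R.
The two rarest classes, c w r and C W R, are the double crossovers. Comparing them with the parentals, only the c allele has switched, so c is the middle locus and the order is w – c – r.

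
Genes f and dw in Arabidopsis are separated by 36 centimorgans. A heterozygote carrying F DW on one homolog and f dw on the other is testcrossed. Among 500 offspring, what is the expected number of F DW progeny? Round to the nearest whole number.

160

A map distance of 36 centimorgans corresponds to a recombination frequency of 0.360.
The F1 is F DW / f dw, so F DW is a parental gamete class with expected frequency (1 − r)/2 = 0.640/2 = 0.3200.
Expected number = 0.3200 × 500 = 160.00 ≈ 160.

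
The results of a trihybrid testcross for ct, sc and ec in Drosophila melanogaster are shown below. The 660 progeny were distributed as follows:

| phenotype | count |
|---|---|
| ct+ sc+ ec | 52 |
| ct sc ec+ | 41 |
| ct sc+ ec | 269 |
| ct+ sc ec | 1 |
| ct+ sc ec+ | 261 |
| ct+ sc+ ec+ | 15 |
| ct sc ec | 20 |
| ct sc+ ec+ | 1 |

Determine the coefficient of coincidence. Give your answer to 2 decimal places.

0.38

The two most frequent reciprocal classes, ct sc+ ec and ct+ sc ec+, are the parental types, so the F1 was ct sc+ ec / ct+ sc ec+.
The two rarest classes, ct sc+ ec+ and ct+ sc ec, are the double crossovers. Comparing them with the parentals, only the ec allele has switched, so ec is the middle locus and the order is ct – ec – sc.
ct–ec: (93 + 2)/660 = 0.1439; ec–sc: (35 + 2)/660 = 0.0561.
Expected DCO frequency = 0.1439 × 0.0561 ≈ 0.00807; observed = 2/660 ≈ 0.00303.
Coefficient of coincidence = 0.00303/0.00807 ≈ 0.38.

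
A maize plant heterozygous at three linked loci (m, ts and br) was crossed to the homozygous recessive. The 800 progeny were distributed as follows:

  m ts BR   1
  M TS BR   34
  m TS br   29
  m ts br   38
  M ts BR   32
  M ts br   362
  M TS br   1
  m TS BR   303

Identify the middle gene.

The two most frequent reciprocal classes, m TS BR and M ts br, are the parental types, so the F1 was m TS BR / M ts br.
The two rarest classes, m ts BR and M TS br, are the double crossovers. Comparing them with the parentals, only the ts allele has switched, so ts is the middle locus and the order is br – ts – m.

ts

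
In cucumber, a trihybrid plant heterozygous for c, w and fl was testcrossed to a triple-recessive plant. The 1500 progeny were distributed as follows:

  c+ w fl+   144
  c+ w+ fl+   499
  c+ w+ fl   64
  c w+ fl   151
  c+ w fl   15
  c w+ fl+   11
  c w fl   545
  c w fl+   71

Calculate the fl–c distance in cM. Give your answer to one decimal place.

10.7 cM

The two most frequent reciprocal classes, c w fl and c+ w+ fl+, are the parental types, so the F1 was c w fl / c+ w+ fl+.
The two rarest classes, c+ w fl and c w+ fl+, are the double crossovers. Comparing them with the parentals, only the c allele has switched, so c is the middle locus and the order is w – c – fl.
Crossovers in the c–fl interval produce the single-crossover classes c w fl+ and c+ w+ fl (71 + 64 = 135) plus the double crossovers (26).
RF(c–fl) = (135 + 26) / 1500 = 161/1500 = 0.1073 → 10.7 cM.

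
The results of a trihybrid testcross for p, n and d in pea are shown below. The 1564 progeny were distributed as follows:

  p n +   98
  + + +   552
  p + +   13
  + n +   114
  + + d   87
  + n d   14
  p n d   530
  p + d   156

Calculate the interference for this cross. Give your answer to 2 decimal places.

0.33

The two most frequent reciprocal classes, p n d and + + +, are the parental types, so the F1 was p n d / + + +.
The two rarest classes, + n d and p + +, are the double crossovers. Comparing them with the parentals, only the p allele has switched, so p is the middle locus and the order is d – p – n.
d–p: (185 + 27)/1564 = 0.1355; p–n: (270 + 27)/1564 = 0.1899.
Expected DCO frequency = 0.1355 × 0.1899 ≈ 0.02573; observed = 27/1564 ≈ 0.01726.
Coefficient of coincidence = 0.01726/0.02573 ≈ 0.67; interference = 1 − 0.67 = 0.33.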